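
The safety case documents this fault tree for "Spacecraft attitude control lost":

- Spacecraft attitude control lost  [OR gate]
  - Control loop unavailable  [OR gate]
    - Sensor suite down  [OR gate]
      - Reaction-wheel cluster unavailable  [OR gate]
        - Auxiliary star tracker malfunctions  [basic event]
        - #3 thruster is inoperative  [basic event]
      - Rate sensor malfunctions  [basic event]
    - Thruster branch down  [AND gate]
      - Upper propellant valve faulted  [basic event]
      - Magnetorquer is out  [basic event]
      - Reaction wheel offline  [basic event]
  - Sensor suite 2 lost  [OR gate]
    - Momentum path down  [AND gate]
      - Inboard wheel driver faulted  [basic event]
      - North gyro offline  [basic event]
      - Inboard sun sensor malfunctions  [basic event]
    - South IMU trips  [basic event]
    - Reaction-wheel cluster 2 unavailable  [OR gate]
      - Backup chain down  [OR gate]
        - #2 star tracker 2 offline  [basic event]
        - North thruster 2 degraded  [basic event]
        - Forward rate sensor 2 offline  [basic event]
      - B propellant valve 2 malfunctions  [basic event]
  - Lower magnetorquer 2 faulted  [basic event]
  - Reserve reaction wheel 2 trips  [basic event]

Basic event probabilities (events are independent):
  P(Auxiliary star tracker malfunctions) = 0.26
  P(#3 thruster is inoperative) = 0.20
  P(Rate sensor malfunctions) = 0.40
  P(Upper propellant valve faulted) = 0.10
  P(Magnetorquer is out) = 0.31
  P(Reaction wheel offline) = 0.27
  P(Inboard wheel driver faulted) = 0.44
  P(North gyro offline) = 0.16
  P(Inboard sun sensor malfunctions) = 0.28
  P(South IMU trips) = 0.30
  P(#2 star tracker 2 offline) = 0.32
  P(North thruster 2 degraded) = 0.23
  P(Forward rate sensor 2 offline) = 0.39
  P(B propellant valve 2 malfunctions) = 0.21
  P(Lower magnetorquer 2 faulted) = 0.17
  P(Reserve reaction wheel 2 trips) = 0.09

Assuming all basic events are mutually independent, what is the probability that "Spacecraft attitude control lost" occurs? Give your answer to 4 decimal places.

P(Reaction-wheel cluster unavailable) [OR] = 1 − (1−0.26) × (1−0.20) = 0.408000
P(Sensor suite down) [OR] = 1 − (1−0.408000) × (1−0.40) = 0.644800
P(Thruster branch down) [AND] = 0.10 × 0.31 × 0.27 = 0.008370
P(Control loop unavailable) [OR] = 1 − (1−0.644800) × (1−0.008370) = 0.647773
P(Momentum path down) [AND] = 0.44 × 0.16 × 0.28 = 0.019712
P(Backup chain down) [OR] = 1 − (1−0.32) × (1−0.23) × (1−0.39) = 0.680604
P(Reaction-wheel cluster 2 unavailable) [OR] = 1 − (1−0.680604) × (1−0.21) = 0.747677
P(Sensor suite 2 lost) [OR] = 1 − (1−0.019712) × (1−0.30) × (1−0.747677) = 0.826856
P(Spacecraft attitude control lost) [OR] = 1 − (1−0.647773) × (1−0.826856) × (1−0.17) × (1−0.09) = 0.953937
Rounded to 4 decimal places: P(Spacecraft attitude control lost) ≈ 0.9539.

0.9539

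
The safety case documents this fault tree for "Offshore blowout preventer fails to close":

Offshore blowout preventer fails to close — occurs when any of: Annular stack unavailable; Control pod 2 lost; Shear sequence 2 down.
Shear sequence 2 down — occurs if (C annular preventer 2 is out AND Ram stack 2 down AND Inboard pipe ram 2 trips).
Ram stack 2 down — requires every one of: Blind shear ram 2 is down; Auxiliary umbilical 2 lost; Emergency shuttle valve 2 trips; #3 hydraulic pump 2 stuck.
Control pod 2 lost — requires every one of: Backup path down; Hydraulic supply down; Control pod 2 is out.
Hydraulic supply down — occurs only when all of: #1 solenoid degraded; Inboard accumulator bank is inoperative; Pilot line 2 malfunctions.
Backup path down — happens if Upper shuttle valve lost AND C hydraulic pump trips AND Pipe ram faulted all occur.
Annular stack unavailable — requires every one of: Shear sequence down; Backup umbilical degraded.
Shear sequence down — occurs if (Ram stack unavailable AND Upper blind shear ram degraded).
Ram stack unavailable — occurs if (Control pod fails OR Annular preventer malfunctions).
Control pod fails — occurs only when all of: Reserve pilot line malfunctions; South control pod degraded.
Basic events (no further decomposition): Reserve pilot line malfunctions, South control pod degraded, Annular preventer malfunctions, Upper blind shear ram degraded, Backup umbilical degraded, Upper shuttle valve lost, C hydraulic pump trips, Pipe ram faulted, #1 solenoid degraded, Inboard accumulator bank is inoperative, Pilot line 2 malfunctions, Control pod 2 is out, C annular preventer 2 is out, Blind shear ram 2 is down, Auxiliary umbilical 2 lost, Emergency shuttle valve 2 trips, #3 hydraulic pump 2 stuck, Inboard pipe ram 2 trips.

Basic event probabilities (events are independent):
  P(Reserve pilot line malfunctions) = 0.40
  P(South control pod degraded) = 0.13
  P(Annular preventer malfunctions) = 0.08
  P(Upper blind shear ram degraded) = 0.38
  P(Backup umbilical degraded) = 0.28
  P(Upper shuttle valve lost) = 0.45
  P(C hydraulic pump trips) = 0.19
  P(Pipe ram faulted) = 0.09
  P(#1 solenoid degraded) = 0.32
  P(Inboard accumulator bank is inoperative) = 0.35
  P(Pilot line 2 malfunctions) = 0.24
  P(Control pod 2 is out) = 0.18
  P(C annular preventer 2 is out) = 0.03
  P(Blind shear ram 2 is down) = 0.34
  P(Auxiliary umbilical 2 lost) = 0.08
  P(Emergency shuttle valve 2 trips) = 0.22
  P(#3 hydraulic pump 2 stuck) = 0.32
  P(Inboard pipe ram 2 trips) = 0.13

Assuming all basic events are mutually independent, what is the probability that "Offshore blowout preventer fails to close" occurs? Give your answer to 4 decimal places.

0.0136

P(Control pod fails) [AND] = 0.40 × 0.13 = 0.052000
P(Ram stack unavailable) [OR] = 1 − (1−0.052000) × (1−0.08) = 0.127840
P(Shear sequence down) [AND] = 0.127840 × 0.38 = 0.048579
P(Annular stack unavailable) [AND] = 0.048579 × 0.28 = 0.013602
P(Backup path down) [AND] = 0.45 × 0.19 × 0.09 = 0.007695
P(Hydraulic supply down) [AND] = 0.32 × 0.35 × 0.24 = 0.026880
P(Control pod 2 lost) [AND] = 0.007695 × 0.026880 × 0.18 = 0.000037
P(Ram stack 2 down) [AND] = 0.34 × 0.08 × 0.22 × 0.32 = 0.001915
P(Shear sequence 2 down) [AND] = 0.03 × 0.001915 × 0.13 = 0.000007
P(Offshore blowout preventer fails to close) [OR] = 1 − (1−0.013602) × (1−0.000037) × (1−0.000007) = 0.013645
Rounded to 4 decimal places: P(Offshore blowout preventer fails to close) ≈ 0.0136.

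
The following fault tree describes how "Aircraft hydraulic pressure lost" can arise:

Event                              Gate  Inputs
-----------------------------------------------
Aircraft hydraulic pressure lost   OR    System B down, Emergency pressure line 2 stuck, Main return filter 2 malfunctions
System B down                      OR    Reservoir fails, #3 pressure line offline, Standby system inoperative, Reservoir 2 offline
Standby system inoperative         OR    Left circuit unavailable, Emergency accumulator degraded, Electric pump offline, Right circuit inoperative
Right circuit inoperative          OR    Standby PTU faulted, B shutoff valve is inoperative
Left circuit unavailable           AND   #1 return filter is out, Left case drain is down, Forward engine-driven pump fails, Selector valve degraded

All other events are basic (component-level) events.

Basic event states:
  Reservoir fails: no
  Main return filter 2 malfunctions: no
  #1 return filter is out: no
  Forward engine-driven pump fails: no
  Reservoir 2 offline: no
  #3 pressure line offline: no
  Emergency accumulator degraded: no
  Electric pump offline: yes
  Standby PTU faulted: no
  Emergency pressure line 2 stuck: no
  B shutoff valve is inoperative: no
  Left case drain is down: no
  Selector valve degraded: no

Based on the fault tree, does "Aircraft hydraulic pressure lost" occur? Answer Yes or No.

Yes

Left circuit unavailable [AND]: #1 return filter is out=not, Left case drain is down=not, Forward engine-driven pump fails=not, Selector valve degraded=not → not all inputs occur → does not occur.
Right circuit inoperative [OR]: Standby PTU faulted=not, B shutoff valve is inoperative=not → no input occurs → does not occur.
Standby system inoperative [OR]: Left circuit unavailable=not, Emergency accumulator degraded=not, Electric pump offline=occurs, Right circuit inoperative=not → at least one input occurs → occurs.
System B down [OR]: Reservoir fails=not, #3 pressure line offline=not, Standby system inoperative=occurs, Reservoir 2 offline=not → at least one input occurs → occurs.
Aircraft hydraulic pressure lost [OR]: System B down=occurs, Emergency pressure line 2 stuck=not, Main return filter 2 malfunctions=not → at least one input occurs → occurs.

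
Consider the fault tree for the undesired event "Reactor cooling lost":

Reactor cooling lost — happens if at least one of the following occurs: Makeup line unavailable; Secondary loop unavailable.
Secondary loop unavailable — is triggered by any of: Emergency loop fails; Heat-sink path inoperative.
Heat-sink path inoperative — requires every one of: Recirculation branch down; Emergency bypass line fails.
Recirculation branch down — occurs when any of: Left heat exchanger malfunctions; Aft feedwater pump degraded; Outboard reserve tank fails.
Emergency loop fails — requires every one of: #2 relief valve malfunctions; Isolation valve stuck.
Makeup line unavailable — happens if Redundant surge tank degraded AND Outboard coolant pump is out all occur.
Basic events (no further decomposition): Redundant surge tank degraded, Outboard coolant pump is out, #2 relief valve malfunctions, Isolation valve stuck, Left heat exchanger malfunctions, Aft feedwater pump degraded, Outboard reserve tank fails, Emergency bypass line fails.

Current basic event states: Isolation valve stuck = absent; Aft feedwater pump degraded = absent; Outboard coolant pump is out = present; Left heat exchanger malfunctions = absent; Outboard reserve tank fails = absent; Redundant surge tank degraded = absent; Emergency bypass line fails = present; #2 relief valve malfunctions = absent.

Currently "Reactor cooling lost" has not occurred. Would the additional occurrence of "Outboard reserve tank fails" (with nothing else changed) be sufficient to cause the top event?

Yes

Counterfactual: set "Outboard reserve tank fails" to occurred.
Makeup line unavailable [AND]: Redundant surge tank degraded=not, Outboard coolant pump is out=occurs → not all inputs occur → does not occur.
Emergency loop fails [AND]: #2 relief valve malfunctions=not, Isolation valve stuck=not → not all inputs occur → does not occur.
Recirculation branch down [OR]: Left heat exchanger malfunctions=not, Aft feedwater pump degraded=not, Outboard reserve tank fails=occurs → at least one input occurs → occurs.
Heat-sink path inoperative [AND]: Recirculation branch down=occurs, Emergency bypass line fails=occurs → all inputs occur → occurs.
Secondary loop unavailable [OR]: Emergency loop fails=not, Heat-sink path inoperative=occurs → at least one input occurs → occurs.
Reactor cooling lost [OR]: Makeup line unavailable=not, Secondary loop unavailable=occurs → at least one input occurs → occurs.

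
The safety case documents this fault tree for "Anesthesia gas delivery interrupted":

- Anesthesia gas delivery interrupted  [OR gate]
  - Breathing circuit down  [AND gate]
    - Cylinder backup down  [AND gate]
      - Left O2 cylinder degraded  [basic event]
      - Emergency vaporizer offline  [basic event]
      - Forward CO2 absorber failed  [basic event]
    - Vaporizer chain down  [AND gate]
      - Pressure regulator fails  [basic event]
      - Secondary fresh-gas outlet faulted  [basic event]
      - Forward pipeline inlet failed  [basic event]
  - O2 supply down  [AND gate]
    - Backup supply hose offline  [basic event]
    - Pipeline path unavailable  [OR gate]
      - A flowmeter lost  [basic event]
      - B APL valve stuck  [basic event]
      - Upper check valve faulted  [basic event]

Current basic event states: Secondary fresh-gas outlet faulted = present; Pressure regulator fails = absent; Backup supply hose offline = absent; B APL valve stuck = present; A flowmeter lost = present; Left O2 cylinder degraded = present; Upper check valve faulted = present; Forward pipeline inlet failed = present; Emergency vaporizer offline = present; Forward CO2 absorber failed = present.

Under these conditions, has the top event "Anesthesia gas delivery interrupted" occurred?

No

Cylinder backup down [AND]: Left O2 cylinder degraded=occurs, Emergency vaporizer offline=occurs, Forward CO2 absorber failed=occurs → all inputs occur → occurs.
Vaporizer chain down [AND]: Pressure regulator fails=not, Secondary fresh-gas outlet faulted=occurs, Forward pipeline inlet failed=occurs → not all inputs occur → does not occur.
Breathing circuit down [AND]: Cylinder backup down=occurs, Vaporizer chain down=not → not all inputs occur → does not occur.
Pipeline path unavailable [OR]: A flowmeter lost=occurs, B APL valve stuck=occurs, Upper check valve faulted=occurs → at least one input occurs → occurs.
O2 supply down [AND]: Backup supply hose offline=not, Pipeline path unavailable=occurs → not all inputs occur → does not occur.
Anesthesia gas delivery interrupted [OR]: Breathing circuit down=not, O2 supply down=not → no input occurs → does not occur.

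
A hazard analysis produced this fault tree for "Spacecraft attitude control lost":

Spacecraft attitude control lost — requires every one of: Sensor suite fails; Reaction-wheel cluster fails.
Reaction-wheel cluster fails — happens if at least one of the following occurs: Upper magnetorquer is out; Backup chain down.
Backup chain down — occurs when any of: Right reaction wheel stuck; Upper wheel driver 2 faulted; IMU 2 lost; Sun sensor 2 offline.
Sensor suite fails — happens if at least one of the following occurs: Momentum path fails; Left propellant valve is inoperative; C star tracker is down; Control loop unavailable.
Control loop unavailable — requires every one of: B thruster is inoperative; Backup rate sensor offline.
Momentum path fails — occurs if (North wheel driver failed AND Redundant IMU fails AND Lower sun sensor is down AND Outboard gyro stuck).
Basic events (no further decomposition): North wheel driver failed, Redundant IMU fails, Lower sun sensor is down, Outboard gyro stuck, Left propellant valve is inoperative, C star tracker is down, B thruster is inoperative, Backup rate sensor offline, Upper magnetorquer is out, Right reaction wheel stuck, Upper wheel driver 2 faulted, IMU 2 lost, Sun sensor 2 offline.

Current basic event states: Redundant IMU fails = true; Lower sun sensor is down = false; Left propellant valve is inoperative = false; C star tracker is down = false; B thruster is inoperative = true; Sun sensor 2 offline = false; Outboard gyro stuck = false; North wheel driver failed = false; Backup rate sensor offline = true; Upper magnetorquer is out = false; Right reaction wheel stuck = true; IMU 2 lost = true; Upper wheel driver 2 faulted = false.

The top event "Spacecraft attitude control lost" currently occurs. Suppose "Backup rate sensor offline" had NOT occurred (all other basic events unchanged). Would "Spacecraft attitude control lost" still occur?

No

Counterfactual: set "Backup rate sensor offline" to not occurred.
Momentum path fails [AND]: North wheel driver failed=not, Redundant IMU fails=occurs, Lower sun sensor is down=not, Outboard gyro stuck=not → not all inputs occur → does not occur.
Control loop unavailable [AND]: B thruster is inoperative=occurs, Backup rate sensor offline=not → not all inputs occur → does not occur.
Sensor suite fails [OR]: Momentum path fails=not, Left propellant valve is inoperative=not, C star tracker is down=not, Control loop unavailable=not → no input occurs → does not occur.
Backup chain down [OR]: Right reaction wheel stuck=occurs, Upper wheel driver 2 faulted=not, IMU 2 lost=occurs, Sun sensor 2 offline=not → at least one input occurs → occurs.
Reaction-wheel cluster fails [OR]: Upper magnetorquer is out=not, Backup chain down=occurs → at least one input occurs → occurs.
Spacecraft attitude control lost [AND]: Sensor suite fails=not, Reaction-wheel cluster fails=occurs → not all inputs occur → does not occur.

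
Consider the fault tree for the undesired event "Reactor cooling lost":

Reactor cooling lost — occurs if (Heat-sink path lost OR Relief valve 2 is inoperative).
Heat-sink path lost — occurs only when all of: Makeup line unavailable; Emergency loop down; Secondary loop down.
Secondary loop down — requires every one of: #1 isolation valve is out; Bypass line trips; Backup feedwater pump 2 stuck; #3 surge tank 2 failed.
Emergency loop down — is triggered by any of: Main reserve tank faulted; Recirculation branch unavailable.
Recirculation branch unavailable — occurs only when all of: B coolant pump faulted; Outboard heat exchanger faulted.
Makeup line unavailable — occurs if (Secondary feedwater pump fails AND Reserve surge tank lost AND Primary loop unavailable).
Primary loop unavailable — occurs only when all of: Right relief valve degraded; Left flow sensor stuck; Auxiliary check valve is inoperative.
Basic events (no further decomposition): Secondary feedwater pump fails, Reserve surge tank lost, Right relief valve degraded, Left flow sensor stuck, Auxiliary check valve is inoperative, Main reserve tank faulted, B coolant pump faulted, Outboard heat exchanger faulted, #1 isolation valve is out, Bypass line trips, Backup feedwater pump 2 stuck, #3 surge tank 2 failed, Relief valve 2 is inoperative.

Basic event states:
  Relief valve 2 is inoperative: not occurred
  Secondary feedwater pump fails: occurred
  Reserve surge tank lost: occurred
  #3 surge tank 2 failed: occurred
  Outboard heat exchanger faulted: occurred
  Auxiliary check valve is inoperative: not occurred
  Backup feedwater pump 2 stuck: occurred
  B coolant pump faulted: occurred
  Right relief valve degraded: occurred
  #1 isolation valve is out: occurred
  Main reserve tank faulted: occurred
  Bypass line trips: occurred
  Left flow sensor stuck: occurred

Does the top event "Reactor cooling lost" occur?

No

Primary loop unavailable [AND]: Right relief valve degraded=occurs, Left flow sensor stuck=occurs, Auxiliary check valve is inoperative=not → not all inputs occur → does not occur.
Makeup line unavailable [AND]: Secondary feedwater pump fails=occurs, Reserve surge tank lost=occurs, Primary loop unavailable=not → not all inputs occur → does not occur.
Recirculation branch unavailable [AND]: B coolant pump faulted=occurs, Outboard heat exchanger faulted=occurs → all inputs occur → occurs.
Emergency loop down [OR]: Main reserve tank faulted=occurs, Recirculation branch unavailable=occurs → at least one input occurs → occurs.
Secondary loop down [AND]: #1 isolation valve is out=occurs, Bypass line trips=occurs, Backup feedwater pump 2 stuck=occurs, #3 surge tank 2 failed=occurs → all inputs occur → occurs.
Heat-sink path lost [AND]: Makeup line unavailable=not, Emergency loop down=occurs, Secondary loop down=occurs → not all inputs occur → does not occur.
Reactor cooling lost [OR]: Heat-sink path lost=not, Relief valve 2 is inoperative=not → no input occurs → does not occur.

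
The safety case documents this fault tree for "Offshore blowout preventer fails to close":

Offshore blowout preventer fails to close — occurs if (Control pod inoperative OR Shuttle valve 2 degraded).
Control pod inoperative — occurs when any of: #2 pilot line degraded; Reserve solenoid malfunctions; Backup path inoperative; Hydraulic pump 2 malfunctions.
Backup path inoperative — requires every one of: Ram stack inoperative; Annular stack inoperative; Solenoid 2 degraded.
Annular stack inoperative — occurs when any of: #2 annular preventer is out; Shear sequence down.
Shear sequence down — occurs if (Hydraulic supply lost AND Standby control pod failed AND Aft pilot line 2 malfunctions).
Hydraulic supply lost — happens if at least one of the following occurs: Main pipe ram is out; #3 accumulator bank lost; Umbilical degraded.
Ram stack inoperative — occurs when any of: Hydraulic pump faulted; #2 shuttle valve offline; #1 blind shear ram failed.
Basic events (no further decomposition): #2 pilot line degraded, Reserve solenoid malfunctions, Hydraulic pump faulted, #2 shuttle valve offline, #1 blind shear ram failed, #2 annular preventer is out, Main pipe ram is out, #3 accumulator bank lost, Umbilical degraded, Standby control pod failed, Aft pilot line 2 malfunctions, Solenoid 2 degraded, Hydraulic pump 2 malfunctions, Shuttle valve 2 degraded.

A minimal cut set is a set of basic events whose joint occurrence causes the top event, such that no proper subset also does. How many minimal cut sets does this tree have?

Ram stack inoperative [OR]: union of children's cut sets → 3 cut set(s).
Hydraulic supply lost [OR]: union of children's cut sets → 3 cut set(s).
Shear sequence down [AND]: one cut set from each child combined → 3 × 1 × 1 = 3 cut set(s).
Annular stack inoperative [OR]: union of children's cut sets → 4 cut set(s).
Backup path inoperative [AND]: one cut set from each child combined → 3 × 4 × 1 = 12 cut set(s).
Control pod inoperative [OR]: union of children's cut sets → 15 cut set(s).
Offshore blowout preventer fails to close [OR]: union of children's cut sets → 16 cut set(s).

16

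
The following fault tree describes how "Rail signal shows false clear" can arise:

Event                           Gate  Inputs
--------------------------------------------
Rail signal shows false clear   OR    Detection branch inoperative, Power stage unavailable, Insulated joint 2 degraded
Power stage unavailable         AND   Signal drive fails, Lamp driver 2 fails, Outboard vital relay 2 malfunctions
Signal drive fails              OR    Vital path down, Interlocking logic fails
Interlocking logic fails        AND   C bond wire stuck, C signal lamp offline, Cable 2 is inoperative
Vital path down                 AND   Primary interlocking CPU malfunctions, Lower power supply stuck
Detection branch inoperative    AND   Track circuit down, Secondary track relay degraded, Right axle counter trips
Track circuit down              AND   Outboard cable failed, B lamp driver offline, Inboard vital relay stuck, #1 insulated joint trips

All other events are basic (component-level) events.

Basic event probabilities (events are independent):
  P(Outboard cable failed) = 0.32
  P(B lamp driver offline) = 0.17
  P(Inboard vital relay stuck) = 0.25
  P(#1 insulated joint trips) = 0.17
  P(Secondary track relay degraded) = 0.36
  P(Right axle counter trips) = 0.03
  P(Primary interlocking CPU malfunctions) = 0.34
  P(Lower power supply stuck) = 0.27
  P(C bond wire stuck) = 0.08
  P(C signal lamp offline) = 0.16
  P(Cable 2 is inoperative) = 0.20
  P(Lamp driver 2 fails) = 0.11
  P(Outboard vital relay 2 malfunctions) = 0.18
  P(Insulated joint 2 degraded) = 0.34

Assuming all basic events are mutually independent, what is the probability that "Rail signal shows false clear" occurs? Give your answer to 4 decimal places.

P(Track circuit down) [AND] = 0.32 × 0.17 × 0.25 × 0.17 = 0.002312
P(Detection branch inoperative) [AND] = 0.002312 × 0.36 × 0.03 = 0.000025
P(Vital path down) [AND] = 0.34 × 0.27 = 0.091800
P(Interlocking logic fails) [AND] = 0.08 × 0.16 × 0.20 = 0.002560
P(Signal drive fails) [OR] = 1 − (1−0.091800) × (1−0.002560) = 0.094125
P(Power stage unavailable) [AND] = 0.094125 × 0.11 × 0.18 = 0.001864
P(Rail signal shows false clear) [OR] = 1 − (1−0.000025) × (1−0.001864) × (1−0.34) = 0.341247
Rounded to 4 decimal places: P(Rail signal shows false clear) ≈ 0.3412.

0.3412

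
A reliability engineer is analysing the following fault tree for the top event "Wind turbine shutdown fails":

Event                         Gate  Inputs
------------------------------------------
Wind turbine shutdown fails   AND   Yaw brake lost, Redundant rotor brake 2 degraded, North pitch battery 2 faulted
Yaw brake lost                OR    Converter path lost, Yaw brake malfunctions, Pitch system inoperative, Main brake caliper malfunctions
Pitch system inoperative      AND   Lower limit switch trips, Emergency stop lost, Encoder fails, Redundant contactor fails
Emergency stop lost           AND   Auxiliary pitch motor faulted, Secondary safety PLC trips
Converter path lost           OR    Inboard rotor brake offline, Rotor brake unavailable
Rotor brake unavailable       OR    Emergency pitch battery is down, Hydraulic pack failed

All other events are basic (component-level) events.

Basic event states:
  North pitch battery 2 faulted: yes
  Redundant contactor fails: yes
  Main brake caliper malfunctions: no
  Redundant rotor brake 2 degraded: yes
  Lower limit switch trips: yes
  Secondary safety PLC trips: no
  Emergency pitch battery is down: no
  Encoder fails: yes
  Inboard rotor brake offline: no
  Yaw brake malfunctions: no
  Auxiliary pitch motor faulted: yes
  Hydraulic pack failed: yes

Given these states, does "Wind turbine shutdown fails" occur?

Yes

Rotor brake unavailable [OR]: Emergency pitch battery is down=not, Hydraulic pack failed=occurs → at least one input occurs → occurs.
Converter path lost [OR]: Inboard rotor brake offline=not, Rotor brake unavailable=occurs → at least one input occurs → occurs.
Emergency stop lost [AND]: Auxiliary pitch motor faulted=occurs, Secondary safety PLC trips=not → not all inputs occur → does not occur.
Pitch system inoperative [AND]: Lower limit switch trips=occurs, Emergency stop lost=not, Encoder fails=occurs, Redundant contactor fails=occurs → not all inputs occur → does not occur.
Yaw brake lost [OR]: Converter path lost=occurs, Yaw brake malfunctions=not, Pitch system inoperative=not, Main brake caliper malfunctions=not → at least one input occurs → occurs.
Wind turbine shutdown fails [AND]: Yaw brake lost=occurs, Redundant rotor brake 2 degraded=occurs, North pitch battery 2 faulted=occurs → all inputs occur → occurs.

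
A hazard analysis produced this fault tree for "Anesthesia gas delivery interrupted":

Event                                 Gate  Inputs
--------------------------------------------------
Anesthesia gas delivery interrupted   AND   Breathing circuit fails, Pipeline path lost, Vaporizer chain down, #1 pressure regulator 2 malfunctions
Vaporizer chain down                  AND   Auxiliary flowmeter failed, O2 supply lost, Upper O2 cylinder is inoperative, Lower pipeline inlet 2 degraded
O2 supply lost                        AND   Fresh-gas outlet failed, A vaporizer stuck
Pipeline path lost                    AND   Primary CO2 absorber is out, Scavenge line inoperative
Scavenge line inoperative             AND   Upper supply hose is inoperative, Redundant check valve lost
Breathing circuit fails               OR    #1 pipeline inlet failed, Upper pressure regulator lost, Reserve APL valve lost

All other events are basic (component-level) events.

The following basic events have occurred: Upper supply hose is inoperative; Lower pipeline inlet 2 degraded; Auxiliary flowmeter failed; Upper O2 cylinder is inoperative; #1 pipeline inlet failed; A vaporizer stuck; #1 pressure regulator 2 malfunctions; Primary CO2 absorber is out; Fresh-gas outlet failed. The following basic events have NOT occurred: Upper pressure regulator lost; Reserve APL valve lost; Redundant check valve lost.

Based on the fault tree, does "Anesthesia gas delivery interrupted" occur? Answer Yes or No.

No

Breathing circuit fails [OR]: #1 pipeline inlet failed=occurs, Upper pressure regulator lost=not, Reserve APL valve lost=not → at least one input occurs → occurs.
Scavenge line inoperative [AND]: Upper supply hose is inoperative=occurs, Redundant check valve lost=not → not all inputs occur → does not occur.
Pipeline path lost [AND]: Primary CO2 absorber is out=occurs, Scavenge line inoperative=not → not all inputs occur → does not occur.
O2 supply lost [AND]: Fresh-gas outlet failed=occurs, A vaporizer stuck=occurs → all inputs occur → occurs.
Vaporizer chain down [AND]: Auxiliary flowmeter failed=occurs, O2 supply lost=occurs, Upper O2 cylinder is inoperative=occurs, Lower pipeline inlet 2 degraded=occurs → all inputs occur → occurs.
Anesthesia gas delivery interrupted [AND]: Breathing circuit fails=occurs, Pipeline path lost=not, Vaporizer chain down=occurs, #1 pressure regulator 2 malfunctions=occurs → not all inputs occur → does not occur.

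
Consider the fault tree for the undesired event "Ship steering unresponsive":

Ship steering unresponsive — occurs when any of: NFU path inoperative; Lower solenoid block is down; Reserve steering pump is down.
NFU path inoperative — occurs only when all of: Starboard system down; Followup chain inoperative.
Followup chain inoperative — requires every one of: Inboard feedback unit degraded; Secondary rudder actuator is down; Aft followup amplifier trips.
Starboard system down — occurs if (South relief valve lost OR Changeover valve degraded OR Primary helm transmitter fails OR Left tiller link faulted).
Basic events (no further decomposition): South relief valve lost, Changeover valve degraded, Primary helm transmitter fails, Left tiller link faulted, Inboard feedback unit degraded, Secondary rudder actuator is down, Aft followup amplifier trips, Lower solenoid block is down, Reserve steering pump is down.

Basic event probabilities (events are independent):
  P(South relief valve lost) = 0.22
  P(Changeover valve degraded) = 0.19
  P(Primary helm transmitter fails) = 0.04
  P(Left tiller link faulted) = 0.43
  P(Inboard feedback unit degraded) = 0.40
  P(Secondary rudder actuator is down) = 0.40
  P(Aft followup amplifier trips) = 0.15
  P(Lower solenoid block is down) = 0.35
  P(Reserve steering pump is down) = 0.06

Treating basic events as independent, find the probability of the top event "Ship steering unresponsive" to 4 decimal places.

0.3986

P(Starboard system down) [OR] = 1 − (1−0.22) × (1−0.19) × (1−0.04) × (1−0.43) = 0.654279
P(Followup chain inoperative) [AND] = 0.40 × 0.40 × 0.15 = 0.024000
P(NFU path inoperative) [AND] = 0.654279 × 0.024000 = 0.015703
P(Ship steering unresponsive) [OR] = 1 − (1−0.015703) × (1−0.35) × (1−0.06) = 0.398595
Rounded to 4 decimal places: P(Ship steering unresponsive) ≈ 0.3986.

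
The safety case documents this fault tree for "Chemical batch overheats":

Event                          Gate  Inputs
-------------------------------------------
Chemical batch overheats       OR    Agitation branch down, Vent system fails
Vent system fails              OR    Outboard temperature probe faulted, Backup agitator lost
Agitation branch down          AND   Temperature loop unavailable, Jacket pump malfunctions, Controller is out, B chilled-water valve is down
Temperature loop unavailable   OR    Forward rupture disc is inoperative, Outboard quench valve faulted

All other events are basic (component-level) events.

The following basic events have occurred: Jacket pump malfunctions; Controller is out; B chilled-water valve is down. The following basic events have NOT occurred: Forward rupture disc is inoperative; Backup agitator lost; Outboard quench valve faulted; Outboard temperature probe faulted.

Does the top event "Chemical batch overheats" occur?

Temperature loop unavailable [OR]: Forward rupture disc is inoperative=not, Outboard quench valve faulted=not → no input occurs → does not occur.
Agitation branch down [AND]: Temperature loop unavailable=not, Jacket pump malfunctions=occurs, Controller is out=occurs, B chilled-water valve is down=occurs → not all inputs occur → does not occur.
Vent system fails [OR]: Outboard temperature probe faulted=not, Backup agitator lost=not → no input occurs → does not occur.
Chemical batch overheats [OR]: Agitation branch down=not, Vent system fails=not → no input occurs → does not occur.

No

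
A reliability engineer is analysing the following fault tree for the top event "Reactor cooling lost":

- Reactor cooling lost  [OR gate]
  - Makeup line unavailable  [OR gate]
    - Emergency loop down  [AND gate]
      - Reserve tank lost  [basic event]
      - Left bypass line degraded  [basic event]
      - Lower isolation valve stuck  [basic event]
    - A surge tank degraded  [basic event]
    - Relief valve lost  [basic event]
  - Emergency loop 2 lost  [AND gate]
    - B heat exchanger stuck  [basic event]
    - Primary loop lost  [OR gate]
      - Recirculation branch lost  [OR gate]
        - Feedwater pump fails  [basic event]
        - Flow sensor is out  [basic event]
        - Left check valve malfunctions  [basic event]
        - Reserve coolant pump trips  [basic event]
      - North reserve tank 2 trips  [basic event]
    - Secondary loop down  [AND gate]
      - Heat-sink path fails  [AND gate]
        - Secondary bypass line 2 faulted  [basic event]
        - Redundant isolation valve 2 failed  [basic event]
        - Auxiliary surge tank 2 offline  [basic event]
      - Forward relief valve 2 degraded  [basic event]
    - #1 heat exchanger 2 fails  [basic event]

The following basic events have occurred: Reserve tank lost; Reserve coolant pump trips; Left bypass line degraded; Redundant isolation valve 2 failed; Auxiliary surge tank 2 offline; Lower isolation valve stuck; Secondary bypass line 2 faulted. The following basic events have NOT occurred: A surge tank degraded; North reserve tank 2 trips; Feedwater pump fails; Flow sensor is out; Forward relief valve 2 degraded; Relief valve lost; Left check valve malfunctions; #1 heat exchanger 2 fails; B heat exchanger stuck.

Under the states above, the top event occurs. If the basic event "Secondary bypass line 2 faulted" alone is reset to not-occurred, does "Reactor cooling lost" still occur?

Yes

Counterfactual: set "Secondary bypass line 2 faulted" to not occurred.
Emergency loop down [AND]: Reserve tank lost=occurs, Left bypass line degraded=occurs, Lower isolation valve stuck=occurs → all inputs occur → occurs.
Makeup line unavailable [OR]: Emergency loop down=occurs, A surge tank degraded=not, Relief valve lost=not → at least one input occurs → occurs.
Recirculation branch lost [OR]: Feedwater pump fails=not, Flow sensor is out=not, Left check valve malfunctions=not, Reserve coolant pump trips=occurs → at least one input occurs → occurs.
Primary loop lost [OR]: Recirculation branch lost=occurs, North reserve tank 2 trips=not → at least one input occurs → occurs.
Heat-sink path fails [AND]: Secondary bypass line 2 faulted=not, Redundant isolation valve 2 failed=occurs, Auxiliary surge tank 2 offline=occurs → not all inputs occur → does not occur.
Secondary loop down [AND]: Heat-sink path fails=not, Forward relief valve 2 degraded=not → not all inputs occur → does not occur.
Emergency loop 2 lost [AND]: B heat exchanger stuck=not, Primary loop lost=occurs, Secondary loop down=not, #1 heat exchanger 2 fails=not → not all inputs occur → does not occur.
Reactor cooling lost [OR]: Makeup line unavailable=occurs, Emergency loop 2 lost=not → at least one input occurs → occurs.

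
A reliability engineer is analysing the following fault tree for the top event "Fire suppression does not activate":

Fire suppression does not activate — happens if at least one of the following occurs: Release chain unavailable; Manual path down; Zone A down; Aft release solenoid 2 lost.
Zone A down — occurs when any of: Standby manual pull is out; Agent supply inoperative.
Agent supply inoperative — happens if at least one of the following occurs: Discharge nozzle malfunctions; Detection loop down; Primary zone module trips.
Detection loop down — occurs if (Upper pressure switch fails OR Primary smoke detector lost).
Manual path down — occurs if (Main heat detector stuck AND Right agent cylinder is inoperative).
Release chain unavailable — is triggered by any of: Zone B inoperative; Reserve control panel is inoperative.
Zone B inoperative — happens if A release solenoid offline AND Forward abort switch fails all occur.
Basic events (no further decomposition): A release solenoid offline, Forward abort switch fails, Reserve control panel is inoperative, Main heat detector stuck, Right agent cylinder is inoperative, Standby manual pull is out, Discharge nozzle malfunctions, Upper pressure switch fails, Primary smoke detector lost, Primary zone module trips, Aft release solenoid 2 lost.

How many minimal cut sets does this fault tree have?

9

Zone B inoperative [AND]: one cut set from each child combined → 1 × 1 = 1 cut set(s).
Release chain unavailable [OR]: union of children's cut sets → 2 cut set(s).
Manual path down [AND]: one cut set from each child combined → 1 × 1 = 1 cut set(s).
Detection loop down [OR]: union of children's cut sets → 2 cut set(s).
Agent supply inoperative [OR]: union of children's cut sets → 4 cut set(s).
Zone A down [OR]: union of children's cut sets → 5 cut set(s).
Fire suppression does not activate [OR]: union of children's cut sets → 9 cut set(s).
Minimal cut sets: {A release solenoid offline, Forward abort switch fails}; {Reserve control panel is inoperative}; {Main heat detector stuck, Right agent cylinder is inoperative}; {Standby manual pull is out}; {Discharge nozzle malfunctions}; {Upper pressure switch fails}; {Primary smoke detector lost}; {Primary zone module trips}; {Aft release solenoid 2 lost}.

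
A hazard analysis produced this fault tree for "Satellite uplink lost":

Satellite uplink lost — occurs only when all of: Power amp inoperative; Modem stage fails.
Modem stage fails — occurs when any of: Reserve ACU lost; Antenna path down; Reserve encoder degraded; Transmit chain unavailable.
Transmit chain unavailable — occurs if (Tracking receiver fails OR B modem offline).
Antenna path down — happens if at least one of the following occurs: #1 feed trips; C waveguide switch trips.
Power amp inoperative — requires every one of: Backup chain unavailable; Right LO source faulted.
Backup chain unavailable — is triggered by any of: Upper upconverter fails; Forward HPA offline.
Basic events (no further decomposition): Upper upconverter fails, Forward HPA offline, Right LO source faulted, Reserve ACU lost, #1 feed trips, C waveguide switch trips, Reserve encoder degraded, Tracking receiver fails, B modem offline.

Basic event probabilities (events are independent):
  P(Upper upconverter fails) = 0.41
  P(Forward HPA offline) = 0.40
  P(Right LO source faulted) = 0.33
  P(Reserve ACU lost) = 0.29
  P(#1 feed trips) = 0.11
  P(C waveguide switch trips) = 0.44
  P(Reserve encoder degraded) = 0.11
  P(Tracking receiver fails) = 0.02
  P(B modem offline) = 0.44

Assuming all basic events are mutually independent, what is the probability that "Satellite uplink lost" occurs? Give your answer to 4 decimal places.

0.1763

P(Backup chain unavailable) [OR] = 1 − (1−0.41) × (1−0.40) = 0.646000
P(Power amp inoperative) [AND] = 0.646000 × 0.33 = 0.213180
P(Antenna path down) [OR] = 1 − (1−0.11) × (1−0.44) = 0.501600
P(Transmit chain unavailable) [OR] = 1 − (1−0.02) × (1−0.44) = 0.451200
P(Modem stage fails) [OR] = 1 − (1−0.29) × (1−0.501600) × (1−0.11) × (1−0.451200) = 0.827161
P(Satellite uplink lost) [AND] = 0.213180 × 0.827161 = 0.176334
Rounded to 4 decimal places: P(Satellite uplink lost) ≈ 0.1763.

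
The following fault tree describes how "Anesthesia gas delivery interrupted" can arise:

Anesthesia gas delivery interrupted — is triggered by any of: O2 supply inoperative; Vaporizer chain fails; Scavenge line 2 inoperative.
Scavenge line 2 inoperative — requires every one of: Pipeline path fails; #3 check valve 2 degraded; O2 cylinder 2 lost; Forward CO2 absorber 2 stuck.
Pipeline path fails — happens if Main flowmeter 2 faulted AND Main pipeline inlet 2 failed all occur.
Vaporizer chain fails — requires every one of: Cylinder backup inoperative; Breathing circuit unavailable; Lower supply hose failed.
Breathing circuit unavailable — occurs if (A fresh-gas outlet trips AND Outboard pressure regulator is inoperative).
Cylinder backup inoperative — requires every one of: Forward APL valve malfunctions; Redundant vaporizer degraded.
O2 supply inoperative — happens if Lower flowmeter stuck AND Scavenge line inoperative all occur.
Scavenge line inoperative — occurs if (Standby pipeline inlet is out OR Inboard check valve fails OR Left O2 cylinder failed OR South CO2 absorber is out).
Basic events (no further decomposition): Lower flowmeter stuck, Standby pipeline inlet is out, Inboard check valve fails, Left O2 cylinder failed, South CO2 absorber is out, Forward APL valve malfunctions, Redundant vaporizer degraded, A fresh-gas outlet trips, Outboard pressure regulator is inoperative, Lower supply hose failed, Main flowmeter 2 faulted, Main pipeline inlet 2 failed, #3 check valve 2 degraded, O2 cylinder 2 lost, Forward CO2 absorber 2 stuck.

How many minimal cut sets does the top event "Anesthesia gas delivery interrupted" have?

Scavenge line inoperative [OR]: union of children's cut sets → 4 cut set(s).
O2 supply inoperative [AND]: one cut set from each child combined → 1 × 4 = 4 cut set(s).
Cylinder backup inoperative [AND]: one cut set from each child combined → 1 × 1 = 1 cut set(s).
Breathing circuit unavailable [AND]: one cut set from each child combined → 1 × 1 = 1 cut set(s).
Vaporizer chain fails [AND]: one cut set from each child combined → 1 × 1 × 1 = 1 cut set(s).
Pipeline path fails [AND]: one cut set from each child combined → 1 × 1 = 1 cut set(s).
Scavenge line 2 inoperative [AND]: one cut set from each child combined → 1 × 1 × 1 × 1 = 1 cut set(s).
Anesthesia gas delivery interrupted [OR]: union of children's cut sets → 6 cut set(s).
Minimal cut sets: {Lower flowmeter stuck, Standby pipeline inlet is out}; {Inboard check valve fails, Lower flowmeter stuck}; {Left O2 cylinder failed, Lower flowmeter stuck}; {Lower flowmeter stuck, South CO2 absorber is out}; {A fresh-gas outlet trips, Forward APL valve malfunctions, Lower supply hose failed, Outboard pressure regulator is inoperative, Redundant vaporizer degraded}; {#3 check valve 2 degraded, Forward CO2 absorber 2 stuck, Main flowmeter 2 faulted, Main pipeline inlet 2 failed, O2 cylinder 2 lost}.

6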